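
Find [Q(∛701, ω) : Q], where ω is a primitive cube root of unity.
[Q(∛701, ω) : Q] = 6

[Q(∛701):Q] = 3 (min poly x^3 - 701, irreducible since 701 is not a perfect cube). [Q(ω):Q] = 2 (min poly x^2 + x + 1). Since Q(∛701) ⊂ R and ω ∉ R, we have ω ∉ Q(∛701), so x^2 + x + 1 remains irreducible over Q(∛701) and [Q(∛701, ω) : Q(∛701)] = 2. By the tower law, [Q(∛701, ω) : Q] = 3 · 2 = 6. (In fact Q(∛701, ω) is the splitting field of x^3 - 701 over Q.)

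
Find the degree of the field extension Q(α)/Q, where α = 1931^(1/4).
[Q(α):Q] = 4

α is a root of x^4 - 1931. By Eisenstein's criterion at the prime p = 1931 (which divides the constant term 1931 but p^2 = 3728761 does not, since 1931 is squarefree), x^4 - 1931 is irreducible over Q. Hence [Q(α):Q] = 4.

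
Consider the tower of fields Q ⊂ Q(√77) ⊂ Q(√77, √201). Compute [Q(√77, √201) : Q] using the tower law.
[Q(√77, √201) : Q] = 4

[Q(√77):Q] = 2 (min poly x^2 - 77, irreducible since 77 is squarefree > 1). For the top step, suppose √201 ∈ Q(√77), say √201 = c + d√77 with c, d ∈ Q. Squaring: 201 = c^2 + 77d^2 + 2cd√77. Since √77 ∉ Q this forces 2cd = 0. If d = 0 then √201 = c ∈ Q, contradicting 201 squarefree > 1. If c = 0 then 201 = 77d^2, so 77·201 = (77d)^2 is a perfect square in Q — but 77·201 = 15477 is not a perfect square (since 77 and 201 are distinct squarefree integers). Contradiction. Hence √201 ∉ Q(√77), so x^2 - 201 stays irreducible over Q(√77) and [Q(√77, √201) : Q(√77)] = 2. By the tower law, [Q(√77, √201) : Q] = 2 · 2 = 4.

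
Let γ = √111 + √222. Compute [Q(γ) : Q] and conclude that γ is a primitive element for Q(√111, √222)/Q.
[Q(γ) : Q] = 4 (equivalently, Q(γ) = Q(√111, √222))

Obviously Q(γ) ⊆ Q(√111, √222), and [Q(√111, √222):Q] = 4 (since 111, 222 are distinct squarefree integers > 1 with 24642 not a perfect square). To show equality we compute the minimal polynomial of γ. From γ = √111 + √222: γ^2 = 111 + 2√(24642) + 222 = 333 + 2√(24642), so γ^2 - 333 = 2√(24642); squaring, (γ^2 - 333)^2 = 4·24642, i.e. γ^4 - 666γ^2 + 110889 - 98568 = 0, i.e. γ^4 - 666γ^2 + 12321 = 0. So γ is a root of x^4 - 666x^2 + 12321. This polynomial is irreducible over Q: it has no rational root (each ±√111 ± √222 is irrational), and any factorization into two quadratics over Q would force √(24642) ∈ Q (pairing opposite roots) or √111, √222 ∈ Q (other pairings), all impossible. Hence [Q(γ):Q] = 4 = [Q(√111, √222):Q], so Q(γ) = Q(√111, √222).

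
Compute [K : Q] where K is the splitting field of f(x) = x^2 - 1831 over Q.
[K : Q] = 2

f(x) = x^2 - 1831 factors as (x - √1831)(x + √1831). The splitting field is K = Q(√1831). Since 1831 is squarefree and > 1, it is not a perfect square, so x^2 - 1831 is irreducible over Q and [Q(√1831) : Q] = 2. Hence [K : Q] = 2.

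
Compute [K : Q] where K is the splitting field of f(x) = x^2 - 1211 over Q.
[K : Q] = 2

f(x) = x^2 - 1211 factors as (x - √1211)(x + √1211). The splitting field is K = Q(√1211). Since 1211 is squarefree and > 1, it is not a perfect square, so x^2 - 1211 is irreducible over Q and [Q(√1211) : Q] = 2. Hence [K : Q] = 2.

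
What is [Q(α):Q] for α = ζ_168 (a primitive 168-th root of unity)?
[Q(α):Q] = 48

The minimal polynomial of ζ_168 over Q is the 168-th cyclotomic polynomial Φ_168(x), which is irreducible over Q and has degree φ(168) = 48. Hence [Q(α):Q] = φ(168) = 48.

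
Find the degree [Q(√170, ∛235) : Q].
[Q(√170, ∛235) : Q] = 6

Let L = Q(√170, ∛235). Since Q(√170) ⊂ L and [Q(√170):Q] = 2, the tower law gives 2 | [L:Q]. Likewise Q(∛235) ⊂ L with [Q(∛235):Q] = 3 (because 235 is not a perfect cube), so 3 | [L:Q]. As gcd(2,3) = 1, [L:Q] is divisible by 6. Conversely L is generated over Q by √170 and ∛235, so [L:Q] ≤ 2·3 = 6. Therefore [Q(√170, ∛235) : Q] = 6.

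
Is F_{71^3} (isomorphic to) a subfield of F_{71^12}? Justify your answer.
Yes: F_{71^3} is a subfield of F_{71^12}

F_{p^m} embeds in F_{p^n} iff m | n (since F_{p^n} is the splitting field of x^(p^n) - x, and F_{p^m} ⊂ F_{p^n} forces p^n to be a power of p^m, i.e. m | n; conversely if m | n then every root of x^(p^m) - x is a root of x^(p^n) - x). Here 3 | 12 (since 12 = 4·3), so F_{71^3} is a subfield of F_{71^12}, and [F_{71^12} : F_{71^3}] = 12/3 = 4.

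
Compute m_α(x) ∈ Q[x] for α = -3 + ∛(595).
m_α(x) = x^3 + 9x^2 + 27x - 568

Set β = α + 3 = ∛(595), so β^3 = 595. Then (α + 3)^3 - 595 = 0, i.e. α is a root of g(x) = (x + 3)^3 - 595 = x^3 + 9x^2 + 27x - 568. Since g(x) = h(x + 3) where h(x) = x^3 - 595, and h is irreducible over Q (because 595 is not a perfect cube, so h has no rational root, and a monic cubic with no rational root is irreducible), g is also irreducible (irreducibility is preserved under the substitution x → x + 3). Hence m_α(x) = x^3 + 9x^2 + 27x - 568.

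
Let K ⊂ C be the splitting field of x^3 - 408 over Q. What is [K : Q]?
[K : Q] = 6

The roots of x^3 - 408 are ∛408, ω∛408, ω^2∛408 where ω = e^(2πi/3) is a primitive cube root of unity, so K = Q(∛408, ω). Now [Q(∛408):Q] = 3 (since 408 is not a perfect cube, x^3 - 408 is irreducible) and [Q(ω):Q] = 2. Both 2 and 3 divide [K:Q], and [K:Q] ≤ 3·2 = 6, so [K:Q] = 6. (Equivalently: Q(∛408) ⊂ R but ω ∉ R, so [K : Q(∛408)] = 2.)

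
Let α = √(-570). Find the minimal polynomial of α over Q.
m_α(x) = x^2 + 570

α satisfies α^2 + 570 = 0, so x^2 + 570 annihilates α. Since d = -570 is squarefree and ≠ 1, it is not a perfect square in Q, so x^2 + 570 has no rational root and is therefore irreducible over Q (a degree-2 polynomial over a field is irreducible iff it has no root). Hence m_α(x) = x^2 + 570.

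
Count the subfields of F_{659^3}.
F_{659^3} has 2 subfields

The subfields of F_{p^n} are exactly the fields F_{p^d} for d | n (each is the fixed field of the unique index-d subgroup of Gal(F_{p^n}/F_p) ≅ Z/nZ). The divisors of n = 3 are {1, 3}, giving 2 subfields: F_{659^1}, F_{659^3}.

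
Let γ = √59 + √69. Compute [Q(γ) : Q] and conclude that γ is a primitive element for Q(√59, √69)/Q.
[Q(γ) : Q] = 4 (equivalently, Q(γ) = Q(√59, √69))

Obviously Q(γ) ⊆ Q(√59, √69), and [Q(√59, √69):Q] = 4 (since 59, 69 are distinct squarefree integers > 1 with 4071 not a perfect square). To show equality we compute the minimal polynomial of γ. From γ = √59 + √69: γ^2 = 59 + 2√(4071) + 69 = 128 + 2√(4071), so γ^2 - 128 = 2√(4071); squaring, (γ^2 - 128)^2 = 4·4071, i.e. γ^4 - 256γ^2 + 16384 - 16284 = 0, i.e. γ^4 - 256γ^2 + 100 = 0. So γ is a root of x^4 - 256x^2 + 100. This polynomial is irreducible over Q: it has no rational root (each ±√59 ± √69 is irrational), and any factorization into two quadratics over Q would force √(4071) ∈ Q (pairing opposite roots) or √59, √69 ∈ Q (other pairings), all impossible. Hence [Q(γ):Q] = 4 = [Q(√59, √69):Q], so Q(γ) = Q(√59, √69).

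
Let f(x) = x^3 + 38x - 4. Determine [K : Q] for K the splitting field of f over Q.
[K : Q] = 6

By the rational root test, any rational root of the monic integer polynomial f(x) = x^3 + 38x - 4 must be an integer dividing the constant term -4, i.e. one of ±{1, 2, 4}. Evaluating: f(1) = 35, f(-1) = -43, f(2) = 80, f(-2) = -88, f(4) = 212, f(-4) = -220; none is 0, so f has no rational root and is therefore irreducible over Q (a cubic with no linear factor over a field is irreducible). For an irreducible cubic, the Galois group is A_3 or S_3 according as the discriminant disc(f) = -4a^3 - 27b^2 = -4·(38)^3 - 27·(-4)^2 = -219920 is or is not a square in Q. Here disc(f) = -219920 is not a perfect square in Q, so the Galois group of f over Q is not contained in A_3 and must be all of S_3. The splitting field has degree |S_3| = 6 over Q, so [K : Q] = 6.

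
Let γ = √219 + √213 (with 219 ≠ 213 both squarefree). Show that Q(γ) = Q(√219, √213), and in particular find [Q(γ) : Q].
[Q(γ) : Q] = 4 (equivalently, Q(γ) = Q(√219, √213))

Obviously Q(γ) ⊆ Q(√219, √213), and [Q(√219, √213):Q] = 4 (since 219, 213 are distinct squarefree integers > 1 with 46647 not a perfect square). To show equality we compute the minimal polynomial of γ. From γ = √219 + √213: γ^2 = 219 + 2√(46647) + 213 = 432 + 2√(46647), so γ^2 - 432 = 2√(46647); squaring, (γ^2 - 432)^2 = 4·46647, i.e. γ^4 - 864γ^2 + 186624 - 186588 = 0, i.e. γ^4 - 864γ^2 + 36 = 0. So γ is a root of x^4 - 864x^2 + 36. This polynomial is irreducible over Q: it has no rational root (each ±√219 ± √213 is irrational), and any factorization into two quadratics over Q would force √(46647) ∈ Q (pairing opposite roots) or √219, √213 ∈ Q (other pairings), all impossible. Hence [Q(γ):Q] = 4 = [Q(√219, √213):Q], so Q(γ) = Q(√219, √213).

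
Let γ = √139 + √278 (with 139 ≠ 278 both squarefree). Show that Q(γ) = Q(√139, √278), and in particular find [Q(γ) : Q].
[Q(γ) : Q] = 4 (equivalently, Q(γ) = Q(√139, √278))

Obviously Q(γ) ⊆ Q(√139, √278), and [Q(√139, √278):Q] = 4 (since 139, 278 are distinct squarefree integers > 1 with 38642 not a perfect square). To show equality we compute the minimal polynomial of γ. From γ = √139 + √278: γ^2 = 139 + 2√(38642) + 278 = 417 + 2√(38642), so γ^2 - 417 = 2√(38642); squaring, (γ^2 - 417)^2 = 4·38642, i.e. γ^4 - 834γ^2 + 173889 - 154568 = 0, i.e. γ^4 - 834γ^2 + 19321 = 0. So γ is a root of x^4 - 834x^2 + 19321. This polynomial is irreducible over Q: it has no rational root (each ±√139 ± √278 is irrational), and any factorization into two quadratics over Q would force √(38642) ∈ Q (pairing opposite roots) or √139, √278 ∈ Q (other pairings), all impossible. Hence [Q(γ):Q] = 4 = [Q(√139, √278):Q], so Q(γ) = Q(√139, √278).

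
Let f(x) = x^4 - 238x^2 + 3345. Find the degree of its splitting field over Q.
[K : Q] = 4

Solving the quadratic in x^2: x^2 = (238 ± √(238^2 - 4·3345))/2 = (238 ± √43264)/2 = (238 ± 208)/2, giving x^2 = 15 or x^2 = 223. So f(x) = (x^2 - 15)(x^2 - 223) and the roots of f are ±√15, ±√223. Hence the splitting field is K = Q(√15, √223). Since 15 and 223 are distinct squarefree integers > 1, their product 3345 is not a perfect square, so √223 ∉ Q(√15). By the tower law [K:Q] = [Q(√15,√223):Q(√15)] · [Q(√15):Q] = 2 · 2 = 4.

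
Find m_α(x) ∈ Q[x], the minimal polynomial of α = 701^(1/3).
m_α(x) = x^3 - 701

α satisfies α^3 = 701, so x^3 - 701 annihilates α. By the rational root test, a rational root p/q (in lowest terms) of x^3 - 701 would satisfy p^3 = 701 q^3, forcing q = 1 and p^3 = 701; but 701 is not a perfect cube, contradiction. A monic cubic over Q with no rational root is irreducible (any nontrivial factorization would include a linear factor). Hence x^3 - 701 is the minimal polynomial of α, and in particular [Q(α):Q] = 3.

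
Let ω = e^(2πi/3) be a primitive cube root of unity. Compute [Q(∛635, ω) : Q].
[Q(∛635, ω) : Q] = 6

[Q(∛635):Q] = 3 (min poly x^3 - 635, irreducible since 635 is not a perfect cube). [Q(ω):Q] = 2 (min poly x^2 + x + 1). Since Q(∛635) ⊂ R and ω ∉ R, we have ω ∉ Q(∛635), so x^2 + x + 1 remains irreducible over Q(∛635) and [Q(∛635, ω) : Q(∛635)] = 2. By the tower law, [Q(∛635, ω) : Q] = 3 · 2 = 6. (In fact Q(∛635, ω) is the splitting field of x^3 - 635 over Q.)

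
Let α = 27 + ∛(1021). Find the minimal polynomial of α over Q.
m_α(x) = x^3 - 81x^2 + 2187x - 20704

Set β = α - 27 = ∛(1021), so β^3 = 1021. Then (α - 27)^3 - 1021 = 0, i.e. α is a root of g(x) = (x - 27)^3 - 1021 = x^3 - 81x^2 + 2187x - 20704. Since g(x) = h(x - 27) where h(x) = x^3 - 1021, and h is irreducible over Q (because 1021 is not a perfect cube, so h has no rational root, and a monic cubic with no rational root is irreducible), g is also irreducible (irreducibility is preserved under the substitution x → x - 27). Hence m_α(x) = x^3 - 81x^2 + 2187x - 20704.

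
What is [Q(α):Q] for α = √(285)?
[Q(α):Q] = 2

[Q(α):Q] equals the degree of the minimal polynomial of α. Here α^2 = 285 and x^2 - 285 is irreducible (d = 285 is squarefree, ≠ 1, hence not a square), so deg(m_α) = 2. Thus [Q(α):Q] = 2.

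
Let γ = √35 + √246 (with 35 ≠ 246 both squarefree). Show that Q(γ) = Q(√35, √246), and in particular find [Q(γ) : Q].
[Q(γ) : Q] = 4 (equivalently, Q(γ) = Q(√35, √246))

Obviously Q(γ) ⊆ Q(√35, √246), and [Q(√35, √246):Q] = 4 (since 35, 246 are distinct squarefree integers > 1 with 8610 not a perfect square). To show equality we compute the minimal polynomial of γ. From γ = √35 + √246: γ^2 = 35 + 2√(8610) + 246 = 281 + 2√(8610), so γ^2 - 281 = 2√(8610); squaring, (γ^2 - 281)^2 = 4·8610, i.e. γ^4 - 562γ^2 + 78961 - 34440 = 0, i.e. γ^4 - 562γ^2 + 44521 = 0. So γ is a root of x^4 - 562x^2 + 44521. This polynomial is irreducible over Q: it has no rational root (each ±√35 ± √246 is irrational), and any factorization into two quadratics over Q would force √(8610) ∈ Q (pairing opposite roots) or √35, √246 ∈ Q (other pairings), all impossible. Hence [Q(γ):Q] = 4 = [Q(√35, √246):Q], so Q(γ) = Q(√35, √246).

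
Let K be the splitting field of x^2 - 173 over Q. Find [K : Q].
[K : Q] = 2

f(x) = x^2 - 173 factors as (x - √173)(x + √173). The splitting field is K = Q(√173). Since 173 is squarefree and > 1, it is not a perfect square, so x^2 - 173 is irreducible over Q and [Q(√173) : Q] = 2. Hence [K : Q] = 2.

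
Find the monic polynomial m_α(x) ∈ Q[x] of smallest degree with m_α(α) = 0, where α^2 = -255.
m_α(x) = x^2 + 255

α satisfies α^2 + 255 = 0, so x^2 + 255 annihilates α. Since d = -255 is squarefree and ≠ 1, it is not a perfect square in Q, so x^2 + 255 has no rational root and is therefore irreducible over Q (a degree-2 polynomial over a field is irreducible iff it has no root). Hence m_α(x) = x^2 + 255.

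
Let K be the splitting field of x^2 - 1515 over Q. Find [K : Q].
[K : Q] = 2

f(x) = x^2 - 1515 factors as (x - √1515)(x + √1515). The splitting field is K = Q(√1515). Since 1515 is squarefree and > 1, it is not a perfect square, so x^2 - 1515 is irreducible over Q and [Q(√1515) : Q] = 2. Hence [K : Q] = 2.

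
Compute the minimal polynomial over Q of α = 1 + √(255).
m_α(x) = x^2 - 2x - 254

From α - 1 = √(255), squaring gives (α - 1)^2 = 255, i.e. α^2 - 2α + 1 = 255, so α^2 - 2α - 254 = 0. The discriminant of x^2 - 2x - 254 is (-2)^2 - 4·(-254) = 4 + 1016 = 1020, and 4·(255) is not a perfect square in Q since 255 is squarefree and ≠ 1. Hence x^2 - 2x - 254 is irreducible over Q and is the minimal polynomial of α.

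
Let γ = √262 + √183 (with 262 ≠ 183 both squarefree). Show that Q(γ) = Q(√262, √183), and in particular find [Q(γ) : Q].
[Q(γ) : Q] = 4 (equivalently, Q(γ) = Q(√262, √183))

Obviously Q(γ) ⊆ Q(√262, √183), and [Q(√262, √183):Q] = 4 (since 262, 183 are distinct squarefree integers > 1 with 47946 not a perfect square). To show equality we compute the minimal polynomial of γ. From γ = √262 + √183: γ^2 = 262 + 2√(47946) + 183 = 445 + 2√(47946), so γ^2 - 445 = 2√(47946); squaring, (γ^2 - 445)^2 = 4·47946, i.e. γ^4 - 890γ^2 + 198025 - 191784 = 0, i.e. γ^4 - 890γ^2 + 6241 = 0. So γ is a root of x^4 - 890x^2 + 6241. This polynomial is irreducible over Q: it has no rational root (each ±√262 ± √183 is irrational), and any factorization into two quadratics over Q would force √(47946) ∈ Q (pairing opposite roots) or √262, √183 ∈ Q (other pairings), all impossible. Hence [Q(γ):Q] = 4 = [Q(√262, √183):Q], so Q(γ) = Q(√262, √183).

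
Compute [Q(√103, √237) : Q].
[Q(√103, √237) : Q] = 4

[Q(√103):Q] = 2 (min poly x^2 - 103, irreducible since 103 is squarefree > 1). For the top step, suppose √237 ∈ Q(√103), say √237 = c + d√103 with c, d ∈ Q. Squaring: 237 = c^2 + 103d^2 + 2cd√103. Since √103 ∉ Q this forces 2cd = 0. If d = 0 then √237 = c ∈ Q, contradicting 237 squarefree > 1. If c = 0 then 237 = 103d^2, so 103·237 = (103d)^2 is a perfect square in Q — but 103·237 = 24411 is not a perfect square (since 103 and 237 are distinct squarefree integers). Contradiction. Hence √237 ∉ Q(√103), so x^2 - 237 stays irreducible over Q(√103) and [Q(√103, √237) : Q(√103)] = 2. By the tower law, [Q(√103, √237) : Q] = 2 · 2 = 4.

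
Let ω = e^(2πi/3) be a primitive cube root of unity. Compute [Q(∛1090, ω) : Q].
[Q(∛1090, ω) : Q] = 6

[Q(∛1090):Q] = 3 (min poly x^3 - 1090, irreducible since 1090 is not a perfect cube). [Q(ω):Q] = 2 (min poly x^2 + x + 1). Since Q(∛1090) ⊂ R and ω ∉ R, we have ω ∉ Q(∛1090), so x^2 + x + 1 remains irreducible over Q(∛1090) and [Q(∛1090, ω) : Q(∛1090)] = 2. By the tower law, [Q(∛1090, ω) : Q] = 3 · 2 = 6. (In fact Q(∛1090, ω) is the splitting field of x^3 - 1090 over Q.)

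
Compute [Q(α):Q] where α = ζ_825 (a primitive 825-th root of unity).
[Q(α):Q] = 400

The minimal polynomial of ζ_825 over Q is the 825-th cyclotomic polynomial Φ_825(x), which is irreducible over Q and has degree φ(825) = 400. Hence [Q(α):Q] = φ(825) = 400.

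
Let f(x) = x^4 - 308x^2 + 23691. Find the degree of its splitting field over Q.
[K : Q] = 4

Solving the quadratic in x^2: x^2 = (308 ± √(308^2 - 4·23691))/2 = (308 ± √100)/2 = (308 ± 10)/2, giving x^2 = 159 or x^2 = 149. So f(x) = (x^2 - 159)(x^2 - 149) and the roots of f are ±√159, ±√149. Hence the splitting field is K = Q(√159, √149). Since 159 and 149 are distinct squarefree integers > 1, their product 23691 is not a perfect square, so √149 ∉ Q(√159). By the tower law [K:Q] = [Q(√159,√149):Q(√159)] · [Q(√159):Q] = 2 · 2 = 4.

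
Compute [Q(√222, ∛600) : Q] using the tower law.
[Q(√222, ∛600) : Q] = 6

Let L = Q(√222, ∛600). Since Q(√222) ⊂ L and [Q(√222):Q] = 2, the tower law gives 2 | [L:Q]. Likewise Q(∛600) ⊂ L with [Q(∛600):Q] = 3 (because 600 is not a perfect cube), so 3 | [L:Q]. As gcd(2,3) = 1, [L:Q] is divisible by 6. Conversely L is generated over Q by √222 and ∛600, so [L:Q] ≤ 2·3 = 6. Therefore [Q(√222, ∛600) : Q] = 6.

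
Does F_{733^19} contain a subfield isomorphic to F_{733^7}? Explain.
No: F_{733^7} is not a subfield of F_{733^19}

F_{p^m} embeds in F_{p^n} iff m | n. Here 7 ∤ 19 (since 19 = 2·7 + 5 with remainder 5 ≠ 0), so F_{733^7} is not a subfield of F_{733^19}. Equivalently: if it were, the tower law would give 7 = [F_{733^7}:F_733] dividing [F_{733^19}:F_733] = 19, contradiction.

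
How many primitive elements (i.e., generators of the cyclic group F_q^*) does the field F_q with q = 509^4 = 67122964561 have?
There are φ(67122964560) = 16618291200 primitive elements

F_q^* is cyclic of order q - 1 = 67122964560. A cyclic group of order m has exactly φ(m) generators. Here m = 67122964560 = 2^4 · 3 · 5 · 17 · 127 · 281 · 461, so the number of primitive elements is φ(67122964560) = 16618291200.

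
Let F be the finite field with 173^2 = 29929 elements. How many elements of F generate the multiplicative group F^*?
There are φ(29928) = 9408 primitive elements

F_q^* is cyclic of order q - 1 = 29928. A cyclic group of order m has exactly φ(m) generators. Here m = 29928 = 2^3 · 3 · 29 · 43, so the number of primitive elements is φ(29928) = 9408.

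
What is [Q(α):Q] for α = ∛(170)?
[Q(α):Q] = 3

The minimal polynomial of α is x^3 - 170, irreducible over Q since 170 is not a perfect cube (so x^3 - 170 has no rational root). Hence [Q(α):Q] = deg(m_α) = 3.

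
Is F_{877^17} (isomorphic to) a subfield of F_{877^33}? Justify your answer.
No: F_{877^17} is not a subfield of F_{877^33}

F_{p^m} embeds in F_{p^n} iff m | n. Here 17 ∤ 33 (since 33 = 1·17 + 16 with remainder 16 ≠ 0), so F_{877^17} is not a subfield of F_{877^33}. Equivalently: if it were, the tower law would give 17 = [F_{877^17}:F_877] dividing [F_{877^33}:F_877] = 33, contradiction.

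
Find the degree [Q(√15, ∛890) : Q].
[Q(√15, ∛890) : Q] = 6

Let L = Q(√15, ∛890). Since Q(√15) ⊂ L and [Q(√15):Q] = 2, the tower law gives 2 | [L:Q]. Likewise Q(∛890) ⊂ L with [Q(∛890):Q] = 3 (because 890 is not a perfect cube), so 3 | [L:Q]. As gcd(2,3) = 1, [L:Q] is divisible by 6. Conversely L is generated over Q by √15 and ∛890, so [L:Q] ≤ 2·3 = 6. Therefore [Q(√15, ∛890) : Q] = 6.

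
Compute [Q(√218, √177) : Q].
[Q(√218, √177) : Q] = 4

[Q(√218):Q] = 2 (min poly x^2 - 218, irreducible since 218 is squarefree > 1). For the top step, suppose √177 ∈ Q(√218), say √177 = c + d√218 with c, d ∈ Q. Squaring: 177 = c^2 + 218d^2 + 2cd√218. Since √218 ∉ Q this forces 2cd = 0. If d = 0 then √177 = c ∈ Q, contradicting 177 squarefree > 1. If c = 0 then 177 = 218d^2, so 218·177 = (218d)^2 is a perfect square in Q — but 218·177 = 38586 is not a perfect square (since 218 and 177 are distinct squarefree integers). Contradiction. Hence √177 ∉ Q(√218), so x^2 - 177 stays irreducible over Q(√218) and [Q(√218, √177) : Q(√218)] = 2. By the tower law, [Q(√218, √177) : Q] = 2 · 2 = 4.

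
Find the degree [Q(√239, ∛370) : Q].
[Q(√239, ∛370) : Q] = 6

Let L = Q(√239, ∛370). Since Q(√239) ⊂ L and [Q(√239):Q] = 2, the tower law gives 2 | [L:Q]. Likewise Q(∛370) ⊂ L with [Q(∛370):Q] = 3 (because 370 is not a perfect cube), so 3 | [L:Q]. As gcd(2,3) = 1, [L:Q] is divisible by 6. Conversely L is generated over Q by √239 and ∛370, so [L:Q] ≤ 2·3 = 6. Therefore [Q(√239, ∛370) : Q] = 6.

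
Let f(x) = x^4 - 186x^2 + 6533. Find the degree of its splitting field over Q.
[K : Q] = 4

Solving the quadratic in x^2: x^2 = (186 ± √(186^2 - 4·6533))/2 = (186 ± √8464)/2 = (186 ± 92)/2, giving x^2 = 47 or x^2 = 139. So f(x) = (x^2 - 47)(x^2 - 139) and the roots of f are ±√47, ±√139. Hence the splitting field is K = Q(√47, √139). Since 47 and 139 are distinct squarefree integers > 1, their product 6533 is not a perfect square, so √139 ∉ Q(√47). By the tower law [K:Q] = [Q(√47,√139):Q(√47)] · [Q(√47):Q] = 2 · 2 = 4.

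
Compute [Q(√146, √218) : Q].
[Q(√146, √218) : Q] = 4

[Q(√146):Q] = 2 (min poly x^2 - 146, irreducible since 146 is squarefree > 1). For the top step, suppose √218 ∈ Q(√146), say √218 = c + d√146 with c, d ∈ Q. Squaring: 218 = c^2 + 146d^2 + 2cd√146. Since √146 ∉ Q this forces 2cd = 0. If d = 0 then √218 = c ∈ Q, contradicting 218 squarefree > 1. If c = 0 then 218 = 146d^2, so 146·218 = (146d)^2 is a perfect square in Q — but 146·218 = 31828 is not a perfect square (since 146 and 218 are distinct squarefree integers). Contradiction. Hence √218 ∉ Q(√146), so x^2 - 218 stays irreducible over Q(√146) and [Q(√146, √218) : Q(√146)] = 2. By the tower law, [Q(√146, √218) : Q] = 2 · 2 = 4.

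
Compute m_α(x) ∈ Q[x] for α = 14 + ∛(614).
m_α(x) = x^3 - 42x^2 + 588x - 3358

Set β = α - 14 = ∛(614), so β^3 = 614. Then (α - 14)^3 - 614 = 0, i.e. α is a root of g(x) = (x - 14)^3 - 614 = x^3 - 42x^2 + 588x - 3358. Since g(x) = h(x - 14) where h(x) = x^3 - 614, and h is irreducible over Q (because 614 is not a perfect cube, so h has no rational root, and a monic cubic with no rational root is irreducible), g is also irreducible (irreducibility is preserved under the substitution x → x - 14). Hence m_α(x) = x^3 - 42x^2 + 588x - 3358.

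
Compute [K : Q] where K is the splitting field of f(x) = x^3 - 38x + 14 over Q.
[K : Q] = 6

By the rational root test, any rational root of the monic integer polynomial f(x) = x^3 - 38x + 14 must be an integer dividing the constant term 14, i.e. one of ±{1, 2, 7, 14}. Evaluating: f(1) = -23, f(-1) = 51, f(2) = -54, f(-2) = 82, f(7) = 91, f(-7) = -63, f(14) = 2226, f(-14) = -2198; none is 0, so f has no rational root and is therefore irreducible over Q (a cubic with no linear factor over a field is irreducible). For an irreducible cubic, the Galois group is A_3 or S_3 according as the discriminant disc(f) = -4a^3 - 27b^2 = -4·(-38)^3 - 27·(14)^2 = 214196 is or is not a square in Q. Here disc(f) = 214196 is not a perfect square in Q, so the Galois group of f over Q is not contained in A_3 and must be all of S_3. The splitting field has degree |S_3| = 6 over Q, so [K : Q] = 6.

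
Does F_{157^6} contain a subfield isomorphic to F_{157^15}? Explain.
No: F_{157^15} is not a subfield of F_{157^6}

F_{p^m} embeds in F_{p^n} iff m | n. Here 15 ∤ 6 (since 6 = 0·15 + 6 with remainder 6 ≠ 0), so F_{157^15} is not a subfield of F_{157^6}. Equivalently: if it were, the tower law would give 15 = [F_{157^15}:F_157] dividing [F_{157^6}:F_157] = 6, contradiction.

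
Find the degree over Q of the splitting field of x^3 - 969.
[K : Q] = 6

The roots of x^3 - 969 are ∛969, ω∛969, ω^2∛969 where ω = e^(2πi/3) is a primitive cube root of unity, so K = Q(∛969, ω). Now [Q(∛969):Q] = 3 (since 969 is not a perfect cube, x^3 - 969 is irreducible) and [Q(ω):Q] = 2. Both 2 and 3 divide [K:Q], and [K:Q] ≤ 3·2 = 6, so [K:Q] = 6. (Equivalently: Q(∛969) ⊂ R but ω ∉ R, so [K : Q(∛969)] = 2.)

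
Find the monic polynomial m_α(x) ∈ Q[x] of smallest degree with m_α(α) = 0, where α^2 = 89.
m_α(x) = x^2 - 89

α satisfies α^2 - 89 = 0, so x^2 - 89 annihilates α. Since d = 89 is squarefree and ≠ 1, it is not a perfect square in Q, so x^2 - 89 has no rational root and is therefore irreducible over Q (a degree-2 polynomial over a field is irreducible iff it has no root). Hence m_α(x) = x^2 - 89.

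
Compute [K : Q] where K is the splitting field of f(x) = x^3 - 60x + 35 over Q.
[K : Q] = 6

By the rational root test, any rational root of the monic integer polynomial f(x) = x^3 - 60x + 35 must be an integer dividing the constant term 35, i.e. one of ±{1, 5, 7, 35}. Evaluating: f(1) = -24, f(-1) = 94, f(5) = -140, f(-5) = 210, f(7) = -42, f(-7) = 112, f(35) = 40810, f(-35) = -40740; none is 0, so f has no rational root and is therefore irreducible over Q (a cubic with no linear factor over a field is irreducible). For an irreducible cubic, the Galois group is A_3 or S_3 according as the discriminant disc(f) = -4a^3 - 27b^2 = -4·(-60)^3 - 27·(35)^2 = 830925 is or is not a square in Q. Here disc(f) = 830925 is not a perfect square in Q, so the Galois group of f over Q is not contained in A_3 and must be all of S_3. The splitting field has degree |S_3| = 6 over Q, so [K : Q] = 6.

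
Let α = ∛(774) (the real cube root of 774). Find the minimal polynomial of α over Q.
m_α(x) = x^3 - 774

α satisfies α^3 = 774, so x^3 - 774 annihilates α. By the rational root test, a rational root p/q (in lowest terms) of x^3 - 774 would satisfy p^3 = 774 q^3, forcing q = 1 and p^3 = 774; but 774 is not a perfect cube, contradiction. A monic cubic over Q with no rational root is irreducible (any nontrivial factorization would include a linear factor). Hence x^3 - 774 is the minimal polynomial of α, and in particular [Q(α):Q] = 3.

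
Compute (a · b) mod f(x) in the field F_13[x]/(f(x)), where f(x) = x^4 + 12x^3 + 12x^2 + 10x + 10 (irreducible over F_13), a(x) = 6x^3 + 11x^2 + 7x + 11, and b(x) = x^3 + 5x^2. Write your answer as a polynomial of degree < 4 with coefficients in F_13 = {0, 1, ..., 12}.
a · b ≡ 5x^3 + 4x^2 + 5x + 7 (mod f(x))

Multiply in F_13[x]: a(x)·b(x) = (6x^3 + 11x^2 + 7x + 11)·(x^3 + 5x^2) = 6x^6 + 2x^5 + 10x^4 + 7x^3 + 3x^2. This has degree ≥ 4, so divide by f(x) over F_13: 6x^6 + 2x^5 + 10x^4 + 7x^3 + 3x^2 = (6x^2 + 8x + 11)·(x^4 + 12x^3 + 12x^2 + 10x + 10) + (5x^3 + 4x^2 + 5x + 7). Hence a·b ≡ 5x^3 + 4x^2 + 5x + 7 (mod f). (F_13[x]/(f) is a field with 13^4 = 28561 elements since f is irreducible of degree 4.)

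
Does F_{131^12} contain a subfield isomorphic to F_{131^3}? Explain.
Yes: F_{131^3} is a subfield of F_{131^12}

F_{p^m} embeds in F_{p^n} iff m | n (since F_{p^n} is the splitting field of x^(p^n) - x, and F_{p^m} ⊂ F_{p^n} forces p^n to be a power of p^m, i.e. m | n; conversely if m | n then every root of x^(p^m) - x is a root of x^(p^n) - x). Here 3 | 12 (since 12 = 4·3), so F_{131^3} is a subfield of F_{131^12}, and [F_{131^12} : F_{131^3}] = 12/3 = 4.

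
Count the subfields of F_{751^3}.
F_{751^3} has 2 subfields

The subfields of F_{p^n} are exactly the fields F_{p^d} for d | n (each is the fixed field of the unique index-d subgroup of Gal(F_{p^n}/F_p) ≅ Z/nZ). The divisors of n = 3 are {1, 3}, giving 2 subfields: F_{751^1}, F_{751^3}.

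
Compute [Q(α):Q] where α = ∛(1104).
[Q(α):Q] = 3

The minimal polynomial of α is x^3 - 1104, irreducible over Q since 1104 is not a perfect cube (so x^3 - 1104 has no rational root). Hence [Q(α):Q] = deg(m_α) = 3.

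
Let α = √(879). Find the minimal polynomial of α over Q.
m_α(x) = x^2 - 879

α satisfies α^2 - 879 = 0, so x^2 - 879 annihilates α. Since d = 879 is squarefree and ≠ 1, it is not a perfect square in Q, so x^2 - 879 has no rational root and is therefore irreducible over Q (a degree-2 polynomial over a field is irreducible iff it has no root). Hence m_α(x) = x^2 - 879.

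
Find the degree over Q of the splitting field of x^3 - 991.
[K : Q] = 6

The roots of x^3 - 991 are ∛991, ω∛991, ω^2∛991 where ω = e^(2πi/3) is a primitive cube root of unity, so K = Q(∛991, ω). Now [Q(∛991):Q] = 3 (since 991 is not a perfect cube, x^3 - 991 is irreducible) and [Q(ω):Q] = 2. Both 2 and 3 divide [K:Q], and [K:Q] ≤ 3·2 = 6, so [K:Q] = 6. (Equivalently: Q(∛991) ⊂ R but ω ∉ R, so [K : Q(∛991)] = 2.)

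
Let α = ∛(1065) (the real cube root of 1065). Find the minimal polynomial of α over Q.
m_α(x) = x^3 - 1065

α satisfies α^3 = 1065, so x^3 - 1065 annihilates α. By the rational root test, a rational root p/q (in lowest terms) of x^3 - 1065 would satisfy p^3 = 1065 q^3, forcing q = 1 and p^3 = 1065; but 1065 is not a perfect cube, contradiction. A monic cubic over Q with no rational root is irreducible (any nontrivial factorization would include a linear factor). Hence x^3 - 1065 is the minimal polynomial of α, and in particular [Q(α):Q] = 3.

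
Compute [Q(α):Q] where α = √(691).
[Q(α):Q] = 2

[Q(α):Q] equals the degree of the minimal polynomial of α. Here α^2 = 691 and x^2 - 691 is irreducible (d = 691 is squarefree, ≠ 1, hence not a square), so deg(m_α) = 2. Thus [Q(α):Q] = 2.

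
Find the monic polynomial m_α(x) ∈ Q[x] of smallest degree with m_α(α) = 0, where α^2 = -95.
m_α(x) = x^2 + 95

α satisfies α^2 + 95 = 0, so x^2 + 95 annihilates α. Since d = -95 is squarefree and ≠ 1, it is not a perfect square in Q, so x^2 + 95 has no rational root and is therefore irreducible over Q (a degree-2 polynomial over a field is irreducible iff it has no root). Hence m_α(x) = x^2 + 95.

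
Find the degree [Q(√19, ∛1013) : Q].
[Q(√19, ∛1013) : Q] = 6

Let L = Q(√19, ∛1013). Since Q(√19) ⊂ L and [Q(√19):Q] = 2, the tower law gives 2 | [L:Q]. Likewise Q(∛1013) ⊂ L with [Q(∛1013):Q] = 3 (because 1013 is not a perfect cube), so 3 | [L:Q]. As gcd(2,3) = 1, [L:Q] is divisible by 6. Conversely L is generated over Q by √19 and ∛1013, so [L:Q] ≤ 2·3 = 6. Therefore [Q(√19, ∛1013) : Q] = 6.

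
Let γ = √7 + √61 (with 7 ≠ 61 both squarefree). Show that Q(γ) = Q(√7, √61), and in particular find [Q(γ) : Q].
[Q(γ) : Q] = 4 (equivalently, Q(γ) = Q(√7, √61))

Obviously Q(γ) ⊆ Q(√7, √61), and [Q(√7, √61):Q] = 4 (since 7, 61 are distinct squarefree integers > 1 with 427 not a perfect square). To show equality we compute the minimal polynomial of γ. From γ = √7 + √61: γ^2 = 7 + 2√(427) + 61 = 68 + 2√(427), so γ^2 - 68 = 2√(427); squaring, (γ^2 - 68)^2 = 4·427, i.e. γ^4 - 136γ^2 + 4624 - 1708 = 0, i.e. γ^4 - 136γ^2 + 2916 = 0. So γ is a root of x^4 - 136x^2 + 2916. This polynomial is irreducible over Q: it has no rational root (each ±√7 ± √61 is irrational), and any factorization into two quadratics over Q would force √(427) ∈ Q (pairing opposite roots) or √7, √61 ∈ Q (other pairings), all impossible. Hence [Q(γ):Q] = 4 = [Q(√7, √61):Q], so Q(γ) = Q(√7, √61).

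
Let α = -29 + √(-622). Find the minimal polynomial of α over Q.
m_α(x) = x^2 + 58x + 1463

From α + 29 = √(-622), squaring gives (α + 29)^2 = -622, i.e. α^2 + 58α + 841 = -622, so α^2 + 58α + 1463 = 0. The discriminant of x^2 + 58x + 1463 is (58)^2 - 4·(1463) = 3364 - 5852 = -2488, and 4·(-622) is not a perfect square in Q since -622 is squarefree and ≠ 1. Hence x^2 + 58x + 1463 is irreducible over Q and is the minimal polynomial of α.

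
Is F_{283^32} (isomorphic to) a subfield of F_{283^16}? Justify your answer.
No: F_{283^32} is not a subfield of F_{283^16}

F_{p^m} embeds in F_{p^n} iff m | n. Here 32 ∤ 16 (since 16 = 0·32 + 16 with remainder 16 ≠ 0), so F_{283^32} is not a subfield of F_{283^16}. Equivalently: if it were, the tower law would give 32 = [F_{283^32}:F_283] dividing [F_{283^16}:F_283] = 16, contradiction.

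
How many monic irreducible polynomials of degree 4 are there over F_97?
There are 22129968 monic irreducible polynomials of degree 4 over F_97

Each element of F_{97^4} that lies in no proper subfield is a root of exactly one monic irreducible of degree 4 over F_97, and each such polynomial has 4 distinct roots in F_{97^4}. By Möbius inversion the count is N_97(4) = (1/4) Σ_{d|4} μ(4/d) · 97^d = (1/4)(μ(4)·97^1 + μ(2)·97^2 + μ(1)·97^4) = 88519872/4 = 22129968.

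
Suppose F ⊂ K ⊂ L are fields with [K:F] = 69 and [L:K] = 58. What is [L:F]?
[L:F] = 4002

The tower law says that for any tower of field extensions F ⊂ K ⊂ L with finite degrees, [L:F] = [L:K] · [K:F]. Here this gives [L:F] = 58 · 69 = 4002.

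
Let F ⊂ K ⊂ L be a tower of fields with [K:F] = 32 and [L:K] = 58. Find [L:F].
[L:F] = 1856

The tower law says that for any tower of field extensions F ⊂ K ⊂ L with finite degrees, [L:F] = [L:K] · [K:F]. Here this gives [L:F] = 58 · 32 = 1856.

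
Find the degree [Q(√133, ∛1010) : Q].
[Q(√133, ∛1010) : Q] = 6

Let L = Q(√133, ∛1010). Since Q(√133) ⊂ L and [Q(√133):Q] = 2, the tower law gives 2 | [L:Q]. Likewise Q(∛1010) ⊂ L with [Q(∛1010):Q] = 3 (because 1010 is not a perfect cube), so 3 | [L:Q]. As gcd(2,3) = 1, [L:Q] is divisible by 6. Conversely L is generated over Q by √133 and ∛1010, so [L:Q] ≤ 2·3 = 6. Therefore [Q(√133, ∛1010) : Q] = 6.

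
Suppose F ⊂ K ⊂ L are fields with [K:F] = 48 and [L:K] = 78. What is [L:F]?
[L:F] = 3744

The tower law says that for any tower of field extensions F ⊂ K ⊂ L with finite degrees, [L:F] = [L:K] · [K:F]. Here this gives [L:F] = 78 · 48 = 3744.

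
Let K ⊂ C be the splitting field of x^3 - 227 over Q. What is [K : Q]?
[K : Q] = 6

The roots of x^3 - 227 are ∛227, ω∛227, ω^2∛227 where ω = e^(2πi/3) is a primitive cube root of unity, so K = Q(∛227, ω). Now [Q(∛227):Q] = 3 (since 227 is not a perfect cube, x^3 - 227 is irreducible) and [Q(ω):Q] = 2. Both 2 and 3 divide [K:Q], and [K:Q] ≤ 3·2 = 6, so [K:Q] = 6. (Equivalently: Q(∛227) ⊂ R but ω ∉ R, so [K : Q(∛227)] = 2.)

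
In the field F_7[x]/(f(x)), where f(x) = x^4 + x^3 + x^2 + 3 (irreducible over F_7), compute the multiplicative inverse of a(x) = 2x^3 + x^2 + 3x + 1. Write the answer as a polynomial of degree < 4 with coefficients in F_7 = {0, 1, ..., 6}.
a(x)^(-1) ≡ 4x^3 + 5x + 6 (mod f(x))

Since f is irreducible over F_7, F_7[x]/(f) is a field and a(x) ≠ 0 has an inverse. Apply the extended Euclidean algorithm to f(x) and a(x) in F_7[x]: f(x) = (4x + 2)·a(x) + (x^2 + 4x + 1);  a(x) = (2x)·(x^2 + 4x + 1) + (x + 1);  (x^2 + 4x + 1) = (x + 3)·(x + 1) + (5). The last nonzero remainder is the constant 5 = gcd(f, a) in F_7. Back-substituting through the division chain expresses 5 = s(x)·a(x) + t(x)·f(x) with s(x) ≡ 6x^3 + 4x + 2 (mod f), so (6x^3 + 4x + 2)·a(x) ≡ 5 (mod f). Multiplying by 5^(-1) ≡ 3 in F_7 gives a(x)^(-1) ≡ 3·(6x^3 + 4x + 2) ≡ 4x^3 + 5x + 6 (mod f). Check: (2x^3 + x^2 + 3x + 1)·(4x^3 + 5x + 6) = x^6 + 4x^5 + x^4 + 2x + 6 ≡ 1 (mod x^4 + x^3 + x^2 + 3).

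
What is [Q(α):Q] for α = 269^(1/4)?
[Q(α):Q] = 4

α is a root of x^4 - 269. By Eisenstein's criterion at the prime p = 269 (which divides the constant term 269 but p^2 = 72361 does not, since 269 is squarefree), x^4 - 269 is irreducible over Q. Hence [Q(α):Q] = 4.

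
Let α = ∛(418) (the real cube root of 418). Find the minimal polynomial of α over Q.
m_α(x) = x^3 - 418

α satisfies α^3 = 418, so x^3 - 418 annihilates α. By the rational root test, a rational root p/q (in lowest terms) of x^3 - 418 would satisfy p^3 = 418 q^3, forcing q = 1 and p^3 = 418; but 418 is not a perfect cube, contradiction. A monic cubic over Q with no rational root is irreducible (any nontrivial factorization would include a linear factor). Hence x^3 - 418 is the minimal polynomial of α, and in particular [Q(α):Q] = 3.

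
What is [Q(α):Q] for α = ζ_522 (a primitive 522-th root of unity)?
[Q(α):Q] = 168

The minimal polynomial of ζ_522 over Q is the 522-th cyclotomic polynomial Φ_522(x), which is irreducible over Q and has degree φ(522) = 168. Hence [Q(α):Q] = φ(522) = 168.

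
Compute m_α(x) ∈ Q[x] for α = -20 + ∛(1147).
m_α(x) = x^3 + 60x^2 + 1200x + 6853

Set β = α + 20 = ∛(1147), so β^3 = 1147. Then (α + 20)^3 - 1147 = 0, i.e. α is a root of g(x) = (x + 20)^3 - 1147 = x^3 + 60x^2 + 1200x + 6853. Since g(x) = h(x + 20) where h(x) = x^3 - 1147, and h is irreducible over Q (because 1147 is not a perfect cube, so h has no rational root, and a monic cubic with no rational root is irreducible), g is also irreducible (irreducibility is preserved under the substitution x → x + 20). Hence m_α(x) = x^3 + 60x^2 + 1200x + 6853.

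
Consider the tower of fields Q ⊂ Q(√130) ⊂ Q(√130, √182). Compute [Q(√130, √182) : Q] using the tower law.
[Q(√130, √182) : Q] = 4

[Q(√130):Q] = 2 (min poly x^2 - 130, irreducible since 130 is squarefree > 1). For the top step, suppose √182 ∈ Q(√130), say √182 = c + d√130 with c, d ∈ Q. Squaring: 182 = c^2 + 130d^2 + 2cd√130. Since √130 ∉ Q this forces 2cd = 0. If d = 0 then √182 = c ∈ Q, contradicting 182 squarefree > 1. If c = 0 then 182 = 130d^2, so 130·182 = (130d)^2 is a perfect square in Q — but 130·182 = 23660 is not a perfect square (since 130 and 182 are distinct squarefree integers). Contradiction. Hence √182 ∉ Q(√130), so x^2 - 182 stays irreducible over Q(√130) and [Q(√130, √182) : Q(√130)] = 2. By the tower law, [Q(√130, √182) : Q] = 2 · 2 = 4.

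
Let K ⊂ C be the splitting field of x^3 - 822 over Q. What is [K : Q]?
[K : Q] = 6

The roots of x^3 - 822 are ∛822, ω∛822, ω^2∛822 where ω = e^(2πi/3) is a primitive cube root of unity, so K = Q(∛822, ω). Now [Q(∛822):Q] = 3 (since 822 is not a perfect cube, x^3 - 822 is irreducible) and [Q(ω):Q] = 2. Both 2 and 3 divide [K:Q], and [K:Q] ≤ 3·2 = 6, so [K:Q] = 6. (Equivalently: Q(∛822) ⊂ R but ω ∉ R, so [K : Q(∛822)] = 2.)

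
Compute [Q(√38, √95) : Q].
[Q(√38, √95) : Q] = 4

[Q(√38):Q] = 2 (min poly x^2 - 38, irreducible since 38 is squarefree > 1). For the top step, suppose √95 ∈ Q(√38), say √95 = c + d√38 with c, d ∈ Q. Squaring: 95 = c^2 + 38d^2 + 2cd√38. Since √38 ∉ Q this forces 2cd = 0. If d = 0 then √95 = c ∈ Q, contradicting 95 squarefree > 1. If c = 0 then 95 = 38d^2, so 38·95 = (38d)^2 is a perfect square in Q — but 38·95 = 3610 is not a perfect square (since 38 and 95 are distinct squarefree integers). Contradiction. Hence √95 ∉ Q(√38), so x^2 - 95 stays irreducible over Q(√38) and [Q(√38, √95) : Q(√38)] = 2. By the tower law, [Q(√38, √95) : Q] = 2 · 2 = 4.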